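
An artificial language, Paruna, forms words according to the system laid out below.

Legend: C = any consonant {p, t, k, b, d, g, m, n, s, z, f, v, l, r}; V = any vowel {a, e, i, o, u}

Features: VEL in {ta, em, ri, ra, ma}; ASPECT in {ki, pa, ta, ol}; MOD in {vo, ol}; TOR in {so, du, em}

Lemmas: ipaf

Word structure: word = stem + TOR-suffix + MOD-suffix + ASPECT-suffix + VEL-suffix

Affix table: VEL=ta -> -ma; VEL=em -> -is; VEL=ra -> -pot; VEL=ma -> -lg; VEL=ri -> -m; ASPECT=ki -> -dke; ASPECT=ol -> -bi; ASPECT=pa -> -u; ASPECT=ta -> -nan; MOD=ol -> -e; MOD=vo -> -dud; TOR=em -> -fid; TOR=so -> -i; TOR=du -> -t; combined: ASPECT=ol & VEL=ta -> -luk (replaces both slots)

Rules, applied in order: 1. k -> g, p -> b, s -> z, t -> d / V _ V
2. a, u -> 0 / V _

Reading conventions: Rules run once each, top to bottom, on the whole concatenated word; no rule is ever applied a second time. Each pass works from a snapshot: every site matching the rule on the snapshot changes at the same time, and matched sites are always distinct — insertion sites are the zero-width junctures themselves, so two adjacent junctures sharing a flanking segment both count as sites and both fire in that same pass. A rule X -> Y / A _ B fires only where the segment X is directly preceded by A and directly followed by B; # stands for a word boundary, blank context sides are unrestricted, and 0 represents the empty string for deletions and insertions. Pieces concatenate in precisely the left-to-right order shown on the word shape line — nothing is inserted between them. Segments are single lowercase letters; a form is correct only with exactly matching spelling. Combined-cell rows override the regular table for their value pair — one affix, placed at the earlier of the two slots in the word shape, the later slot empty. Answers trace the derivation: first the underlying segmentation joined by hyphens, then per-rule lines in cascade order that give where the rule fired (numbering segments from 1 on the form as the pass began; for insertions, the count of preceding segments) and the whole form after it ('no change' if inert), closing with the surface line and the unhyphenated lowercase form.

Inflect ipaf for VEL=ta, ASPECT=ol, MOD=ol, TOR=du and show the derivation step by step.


underlying: ipaf-t-e-luk
1. k -> g, p -> b, s -> z, t -> d / V _ V: fires at position(s) 2: ibafteluk
2. a, u -> 0 / V _: no change
surface: ibafteluk


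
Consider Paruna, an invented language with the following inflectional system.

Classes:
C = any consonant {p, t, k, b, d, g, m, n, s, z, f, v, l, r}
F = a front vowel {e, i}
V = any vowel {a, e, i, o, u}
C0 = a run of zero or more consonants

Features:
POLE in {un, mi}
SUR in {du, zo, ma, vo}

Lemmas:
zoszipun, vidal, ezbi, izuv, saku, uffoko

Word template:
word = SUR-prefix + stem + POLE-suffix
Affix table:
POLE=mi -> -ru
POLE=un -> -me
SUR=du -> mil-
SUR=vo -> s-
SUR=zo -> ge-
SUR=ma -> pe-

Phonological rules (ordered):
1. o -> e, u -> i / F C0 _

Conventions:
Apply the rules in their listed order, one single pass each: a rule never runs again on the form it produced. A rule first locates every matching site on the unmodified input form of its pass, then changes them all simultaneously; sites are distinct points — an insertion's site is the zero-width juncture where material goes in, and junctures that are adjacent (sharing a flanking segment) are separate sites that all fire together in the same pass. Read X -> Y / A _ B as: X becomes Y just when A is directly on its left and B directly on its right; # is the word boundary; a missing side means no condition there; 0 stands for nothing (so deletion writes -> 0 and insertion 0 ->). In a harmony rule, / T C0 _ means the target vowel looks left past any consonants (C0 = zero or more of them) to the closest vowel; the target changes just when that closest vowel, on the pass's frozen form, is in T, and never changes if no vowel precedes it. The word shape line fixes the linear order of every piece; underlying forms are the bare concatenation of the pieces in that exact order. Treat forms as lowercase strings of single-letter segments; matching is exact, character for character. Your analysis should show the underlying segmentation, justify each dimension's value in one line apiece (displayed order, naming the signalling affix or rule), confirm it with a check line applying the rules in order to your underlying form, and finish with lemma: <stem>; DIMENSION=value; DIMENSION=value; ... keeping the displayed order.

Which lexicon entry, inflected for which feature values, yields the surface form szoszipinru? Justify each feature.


underlying: s-zoszipun-ru
POLE=mi - signalled by the affix -ru
SUR=vo - signalled by the affix s-
check: szoszipunru -> szoszipinru
lemma: zoszipun; POLE=mi; SUR=vo


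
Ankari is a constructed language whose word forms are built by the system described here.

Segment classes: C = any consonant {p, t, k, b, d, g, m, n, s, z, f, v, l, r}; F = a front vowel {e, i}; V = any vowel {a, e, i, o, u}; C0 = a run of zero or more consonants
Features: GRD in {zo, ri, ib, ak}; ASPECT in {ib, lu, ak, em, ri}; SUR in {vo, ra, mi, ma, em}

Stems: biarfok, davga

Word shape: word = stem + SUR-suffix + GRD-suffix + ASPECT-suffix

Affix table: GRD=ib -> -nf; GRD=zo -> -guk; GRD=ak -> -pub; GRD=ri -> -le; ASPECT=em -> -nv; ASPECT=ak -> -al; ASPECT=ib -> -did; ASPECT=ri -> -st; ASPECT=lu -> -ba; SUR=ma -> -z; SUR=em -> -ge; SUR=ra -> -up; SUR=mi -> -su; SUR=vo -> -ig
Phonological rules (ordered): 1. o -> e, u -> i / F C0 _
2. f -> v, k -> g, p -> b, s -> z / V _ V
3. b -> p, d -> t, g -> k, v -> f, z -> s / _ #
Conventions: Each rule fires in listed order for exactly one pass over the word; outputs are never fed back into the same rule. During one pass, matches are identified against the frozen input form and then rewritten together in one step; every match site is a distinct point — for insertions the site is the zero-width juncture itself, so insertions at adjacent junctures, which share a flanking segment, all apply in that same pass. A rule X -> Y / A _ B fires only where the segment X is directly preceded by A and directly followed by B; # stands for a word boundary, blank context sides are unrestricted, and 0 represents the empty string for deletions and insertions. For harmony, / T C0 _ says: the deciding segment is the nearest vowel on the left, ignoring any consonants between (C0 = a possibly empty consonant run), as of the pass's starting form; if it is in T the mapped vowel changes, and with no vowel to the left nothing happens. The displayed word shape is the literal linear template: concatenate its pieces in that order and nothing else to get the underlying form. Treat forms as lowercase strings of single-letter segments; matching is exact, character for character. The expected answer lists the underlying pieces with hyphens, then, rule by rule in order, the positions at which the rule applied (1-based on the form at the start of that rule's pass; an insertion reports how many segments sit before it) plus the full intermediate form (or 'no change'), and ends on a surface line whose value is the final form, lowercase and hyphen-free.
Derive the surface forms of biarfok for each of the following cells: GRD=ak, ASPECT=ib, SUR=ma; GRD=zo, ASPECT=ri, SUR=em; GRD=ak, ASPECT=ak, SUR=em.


cell GRD=ak, ASPECT=ib, SUR=ma:
underlying: biarfok-z-pub-did
1. o -> e, u -> i / F C0 _: no change
2. f -> v, k -> g, p -> b, s -> z / V _ V: no change
3. b -> p, d -> t, g -> k, v -> f, z -> s / _ #: fires at position(s) 14: biarfokzpubdit
surface: biarfokzpubdit

cell GRD=zo, ASPECT=ri, SUR=em:
underlying: biarfok-ge-guk-st
1. o -> e, u -> i / F C0 _: fires at position(s) 11: biarfokgegikst
2. f -> v, k -> g, p -> b, s -> z / V _ V: no change
3. b -> p, d -> t, g -> k, v -> f, z -> s / _ #: no change
surface: biarfokgegikst

cell GRD=ak, ASPECT=ak, SUR=em:
underlying: biarfok-ge-pub-al
1. o -> e, u -> i / F C0 _: fires at position(s) 11: biarfokgepibal
2. f -> v, k -> g, p -> b, s -> z / V _ V: fires at position(s) 10: biarfokgebibal
3. b -> p, d -> t, g -> k, v -> f, z -> s / _ #: no change
surface: biarfokgebibal


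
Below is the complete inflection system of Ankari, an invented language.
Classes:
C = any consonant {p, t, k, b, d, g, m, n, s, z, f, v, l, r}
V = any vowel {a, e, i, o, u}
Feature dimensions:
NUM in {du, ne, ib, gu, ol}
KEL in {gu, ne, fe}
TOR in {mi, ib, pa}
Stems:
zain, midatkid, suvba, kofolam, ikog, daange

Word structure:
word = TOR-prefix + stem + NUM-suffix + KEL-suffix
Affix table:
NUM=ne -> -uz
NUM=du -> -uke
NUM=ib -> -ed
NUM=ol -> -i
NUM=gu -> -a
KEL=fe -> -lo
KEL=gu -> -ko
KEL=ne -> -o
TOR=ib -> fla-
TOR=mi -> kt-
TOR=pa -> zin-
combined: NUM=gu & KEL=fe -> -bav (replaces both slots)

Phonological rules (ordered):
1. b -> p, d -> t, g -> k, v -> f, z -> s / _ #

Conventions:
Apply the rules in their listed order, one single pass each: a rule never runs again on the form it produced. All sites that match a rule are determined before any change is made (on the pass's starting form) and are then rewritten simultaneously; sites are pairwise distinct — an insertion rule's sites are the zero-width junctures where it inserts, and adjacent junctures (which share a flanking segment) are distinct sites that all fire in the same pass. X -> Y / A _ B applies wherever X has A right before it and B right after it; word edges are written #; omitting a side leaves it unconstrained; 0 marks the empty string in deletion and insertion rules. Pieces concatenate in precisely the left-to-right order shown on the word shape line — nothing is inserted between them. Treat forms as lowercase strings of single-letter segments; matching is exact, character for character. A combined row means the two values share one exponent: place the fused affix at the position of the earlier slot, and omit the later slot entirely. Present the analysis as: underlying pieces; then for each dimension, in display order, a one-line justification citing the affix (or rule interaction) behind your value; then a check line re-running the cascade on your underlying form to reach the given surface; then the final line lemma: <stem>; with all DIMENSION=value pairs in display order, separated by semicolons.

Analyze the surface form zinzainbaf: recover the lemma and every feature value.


underlying: zin-zain-bav
NUM=gu - signalled by the combined affix row
KEL=fe - signalled by the combined affix row
TOR=pa - signalled by the affix zin-
check: zinzainbav -> zinzainbaf
lemma: zain; NUM=gu; KEL=fe; TOR=pa


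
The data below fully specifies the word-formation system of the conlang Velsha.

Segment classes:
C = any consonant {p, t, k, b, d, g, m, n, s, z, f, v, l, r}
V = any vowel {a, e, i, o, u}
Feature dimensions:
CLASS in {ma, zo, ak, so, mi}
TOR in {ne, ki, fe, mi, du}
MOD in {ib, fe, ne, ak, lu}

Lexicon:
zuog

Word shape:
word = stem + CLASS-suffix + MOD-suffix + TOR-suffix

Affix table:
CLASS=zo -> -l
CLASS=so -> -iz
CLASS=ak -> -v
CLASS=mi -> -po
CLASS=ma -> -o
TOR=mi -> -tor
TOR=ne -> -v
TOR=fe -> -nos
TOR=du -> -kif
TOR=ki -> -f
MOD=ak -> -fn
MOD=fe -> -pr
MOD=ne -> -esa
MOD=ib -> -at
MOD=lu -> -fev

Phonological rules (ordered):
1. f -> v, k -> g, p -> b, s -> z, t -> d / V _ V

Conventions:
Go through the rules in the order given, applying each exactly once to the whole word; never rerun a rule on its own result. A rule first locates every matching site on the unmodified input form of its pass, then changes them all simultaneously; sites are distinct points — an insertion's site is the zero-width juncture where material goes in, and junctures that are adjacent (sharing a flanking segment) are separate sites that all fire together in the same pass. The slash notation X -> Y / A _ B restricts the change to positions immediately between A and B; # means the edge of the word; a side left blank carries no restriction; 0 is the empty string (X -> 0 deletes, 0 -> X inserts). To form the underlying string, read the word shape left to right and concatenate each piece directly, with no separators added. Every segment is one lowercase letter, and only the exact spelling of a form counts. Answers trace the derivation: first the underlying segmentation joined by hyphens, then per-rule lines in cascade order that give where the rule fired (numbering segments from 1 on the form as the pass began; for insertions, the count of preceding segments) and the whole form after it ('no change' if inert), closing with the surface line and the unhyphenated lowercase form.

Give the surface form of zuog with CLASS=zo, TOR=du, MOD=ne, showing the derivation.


underlying: zuog-l-esa-kif
1. f -> v, k -> g, p -> b, s -> z, t -> d / V _ V: fires at position(s) 7, 9: zuoglezagif
surface: zuoglezagif


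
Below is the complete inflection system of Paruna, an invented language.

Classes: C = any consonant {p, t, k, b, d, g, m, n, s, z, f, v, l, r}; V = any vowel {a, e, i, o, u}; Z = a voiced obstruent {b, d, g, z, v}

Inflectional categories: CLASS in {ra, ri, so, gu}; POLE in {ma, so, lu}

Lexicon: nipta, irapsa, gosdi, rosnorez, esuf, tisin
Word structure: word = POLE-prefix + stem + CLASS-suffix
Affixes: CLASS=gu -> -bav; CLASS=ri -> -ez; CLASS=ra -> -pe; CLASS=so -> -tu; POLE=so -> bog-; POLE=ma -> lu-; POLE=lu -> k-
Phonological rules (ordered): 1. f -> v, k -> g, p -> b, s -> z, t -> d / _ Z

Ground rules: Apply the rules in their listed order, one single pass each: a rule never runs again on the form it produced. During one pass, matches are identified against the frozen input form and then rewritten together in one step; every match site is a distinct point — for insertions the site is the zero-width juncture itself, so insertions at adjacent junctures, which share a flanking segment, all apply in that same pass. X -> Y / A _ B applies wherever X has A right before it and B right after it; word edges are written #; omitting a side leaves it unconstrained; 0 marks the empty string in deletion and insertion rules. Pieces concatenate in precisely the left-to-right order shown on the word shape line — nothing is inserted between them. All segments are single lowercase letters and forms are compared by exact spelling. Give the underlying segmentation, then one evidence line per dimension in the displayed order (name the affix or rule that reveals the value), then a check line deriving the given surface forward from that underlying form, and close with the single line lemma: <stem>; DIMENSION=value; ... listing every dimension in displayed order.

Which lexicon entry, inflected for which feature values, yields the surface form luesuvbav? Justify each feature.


underlying: lu-esuf-bav
CLASS=gu - signalled by the affix -bav
POLE=ma - signalled by the affix lu-
check: luesufbav -> luesuvbav
lemma: esuf; CLASS=gu; POLE=ma


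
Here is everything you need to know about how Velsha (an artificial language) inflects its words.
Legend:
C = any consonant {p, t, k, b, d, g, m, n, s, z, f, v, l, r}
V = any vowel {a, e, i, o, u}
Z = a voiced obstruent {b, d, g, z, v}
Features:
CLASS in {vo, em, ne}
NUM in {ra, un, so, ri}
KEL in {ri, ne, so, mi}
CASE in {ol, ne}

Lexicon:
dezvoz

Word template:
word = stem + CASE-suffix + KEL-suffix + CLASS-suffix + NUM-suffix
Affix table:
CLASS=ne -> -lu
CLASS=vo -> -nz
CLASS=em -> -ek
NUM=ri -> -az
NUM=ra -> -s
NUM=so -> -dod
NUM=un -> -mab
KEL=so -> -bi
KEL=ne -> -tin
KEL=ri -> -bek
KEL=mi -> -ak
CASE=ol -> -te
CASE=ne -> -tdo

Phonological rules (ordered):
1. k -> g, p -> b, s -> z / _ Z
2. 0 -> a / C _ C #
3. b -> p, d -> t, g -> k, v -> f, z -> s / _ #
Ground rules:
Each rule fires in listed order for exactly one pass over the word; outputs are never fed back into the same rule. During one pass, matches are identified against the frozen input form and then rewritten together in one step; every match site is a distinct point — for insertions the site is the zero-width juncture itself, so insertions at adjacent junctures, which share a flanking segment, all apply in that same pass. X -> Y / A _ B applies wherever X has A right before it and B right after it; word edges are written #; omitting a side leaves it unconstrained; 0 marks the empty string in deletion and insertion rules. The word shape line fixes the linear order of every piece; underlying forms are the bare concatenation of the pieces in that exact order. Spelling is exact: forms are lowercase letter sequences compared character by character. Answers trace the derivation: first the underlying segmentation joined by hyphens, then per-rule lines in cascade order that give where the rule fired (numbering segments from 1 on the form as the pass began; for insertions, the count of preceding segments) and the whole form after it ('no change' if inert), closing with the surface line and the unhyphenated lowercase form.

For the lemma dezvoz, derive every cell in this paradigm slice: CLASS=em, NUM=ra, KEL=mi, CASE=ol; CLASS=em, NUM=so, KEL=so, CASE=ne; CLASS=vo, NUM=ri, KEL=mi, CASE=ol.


cell CLASS=em, NUM=ra, KEL=mi, CASE=ol:
underlying: dezvoz-te-ak-ek-s
1. k -> g, p -> b, s -> z / _ Z: no change
2. 0 -> a / C _ C #: inserts after position(s) 12: dezvozteakekas
3. b -> p, d -> t, g -> k, v -> f, z -> s / _ #: no change
surface: dezvozteakekas

cell CLASS=em, NUM=so, KEL=so, CASE=ne:
underlying: dezvoz-tdo-bi-ek-dod
1. k -> g, p -> b, s -> z / _ Z: fires at position(s) 13: dezvoztdobiegdod
2. 0 -> a / C _ C #: no change
3. b -> p, d -> t, g -> k, v -> f, z -> s / _ #: fires at position(s) 16: dezvoztdobiegdot
surface: dezvoztdobiegdot

cell CLASS=vo, NUM=ri, KEL=mi, CASE=ol:
underlying: dezvoz-te-ak-nz-az
1. k -> g, p -> b, s -> z / _ Z: no change
2. 0 -> a / C _ C #: no change
3. b -> p, d -> t, g -> k, v -> f, z -> s / _ #: fires at position(s) 14: dezvozteaknzas
surface: dezvozteaknzas


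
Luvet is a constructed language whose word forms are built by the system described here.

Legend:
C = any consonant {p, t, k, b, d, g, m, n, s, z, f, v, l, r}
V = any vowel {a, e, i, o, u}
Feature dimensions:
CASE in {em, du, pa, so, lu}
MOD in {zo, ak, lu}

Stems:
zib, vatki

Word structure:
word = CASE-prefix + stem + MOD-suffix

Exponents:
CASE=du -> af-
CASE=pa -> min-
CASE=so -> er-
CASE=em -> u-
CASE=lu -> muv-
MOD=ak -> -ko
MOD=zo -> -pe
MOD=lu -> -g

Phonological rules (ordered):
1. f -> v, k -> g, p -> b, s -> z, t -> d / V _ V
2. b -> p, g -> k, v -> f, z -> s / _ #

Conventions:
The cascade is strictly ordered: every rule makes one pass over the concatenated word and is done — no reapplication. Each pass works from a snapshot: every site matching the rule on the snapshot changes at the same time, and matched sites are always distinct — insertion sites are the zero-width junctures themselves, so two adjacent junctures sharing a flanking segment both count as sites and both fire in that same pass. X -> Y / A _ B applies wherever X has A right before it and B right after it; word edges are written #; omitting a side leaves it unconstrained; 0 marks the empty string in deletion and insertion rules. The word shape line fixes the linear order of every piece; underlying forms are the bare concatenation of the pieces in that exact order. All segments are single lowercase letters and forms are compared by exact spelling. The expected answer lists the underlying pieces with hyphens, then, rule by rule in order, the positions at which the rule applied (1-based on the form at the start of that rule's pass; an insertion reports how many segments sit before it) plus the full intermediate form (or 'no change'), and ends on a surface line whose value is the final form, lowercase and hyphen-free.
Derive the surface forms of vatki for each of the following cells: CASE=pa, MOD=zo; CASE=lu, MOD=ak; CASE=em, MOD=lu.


cell CASE=pa, MOD=zo:
underlying: min-vatki-pe
1. f -> v, k -> g, p -> b, s -> z, t -> d / V _ V: fires at position(s) 9: minvatkibe
2. b -> p, g -> k, v -> f, z -> s / _ #: no change
surface: minvatkibe

cell CASE=lu, MOD=ak:
underlying: muv-vatki-ko
1. f -> v, k -> g, p -> b, s -> z, t -> d / V _ V: fires at position(s) 9: muvvatkigo
2. b -> p, g -> k, v -> f, z -> s / _ #: no change
surface: muvvatkigo

cell CASE=em, MOD=lu:
underlying: u-vatki-g
1. f -> v, k -> g, p -> b, s -> z, t -> d / V _ V: no change
2. b -> p, g -> k, v -> f, z -> s / _ #: fires at position(s) 7: uvatkik
surface: uvatkik


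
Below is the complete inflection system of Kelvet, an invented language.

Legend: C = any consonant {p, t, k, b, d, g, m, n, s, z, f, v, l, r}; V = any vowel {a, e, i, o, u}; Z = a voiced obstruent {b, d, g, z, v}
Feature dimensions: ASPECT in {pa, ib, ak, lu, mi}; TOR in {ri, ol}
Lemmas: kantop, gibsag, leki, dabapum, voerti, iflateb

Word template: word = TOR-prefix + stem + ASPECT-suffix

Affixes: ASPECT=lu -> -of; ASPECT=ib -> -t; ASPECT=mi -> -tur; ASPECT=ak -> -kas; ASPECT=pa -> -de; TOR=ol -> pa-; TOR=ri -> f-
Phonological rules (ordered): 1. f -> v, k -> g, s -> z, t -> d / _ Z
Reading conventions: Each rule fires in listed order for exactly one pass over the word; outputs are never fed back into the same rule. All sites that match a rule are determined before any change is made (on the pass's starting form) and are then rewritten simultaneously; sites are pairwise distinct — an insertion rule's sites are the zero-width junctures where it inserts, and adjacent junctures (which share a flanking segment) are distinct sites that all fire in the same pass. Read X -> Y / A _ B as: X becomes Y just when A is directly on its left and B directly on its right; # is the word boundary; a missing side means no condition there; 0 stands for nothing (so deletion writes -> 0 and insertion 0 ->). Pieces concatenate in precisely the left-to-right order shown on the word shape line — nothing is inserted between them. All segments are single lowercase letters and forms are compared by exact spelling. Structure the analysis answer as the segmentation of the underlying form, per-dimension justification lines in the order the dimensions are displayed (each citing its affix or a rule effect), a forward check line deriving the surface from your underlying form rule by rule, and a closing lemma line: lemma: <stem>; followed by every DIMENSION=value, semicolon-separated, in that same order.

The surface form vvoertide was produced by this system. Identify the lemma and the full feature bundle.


underlying: f-voerti-de
ASPECT=pa - signalled by the affix -de
TOR=ri - signalled by the affix f-
check: fvoertide -> vvoertide
lemma: voerti; ASPECT=pa; TOR=ri


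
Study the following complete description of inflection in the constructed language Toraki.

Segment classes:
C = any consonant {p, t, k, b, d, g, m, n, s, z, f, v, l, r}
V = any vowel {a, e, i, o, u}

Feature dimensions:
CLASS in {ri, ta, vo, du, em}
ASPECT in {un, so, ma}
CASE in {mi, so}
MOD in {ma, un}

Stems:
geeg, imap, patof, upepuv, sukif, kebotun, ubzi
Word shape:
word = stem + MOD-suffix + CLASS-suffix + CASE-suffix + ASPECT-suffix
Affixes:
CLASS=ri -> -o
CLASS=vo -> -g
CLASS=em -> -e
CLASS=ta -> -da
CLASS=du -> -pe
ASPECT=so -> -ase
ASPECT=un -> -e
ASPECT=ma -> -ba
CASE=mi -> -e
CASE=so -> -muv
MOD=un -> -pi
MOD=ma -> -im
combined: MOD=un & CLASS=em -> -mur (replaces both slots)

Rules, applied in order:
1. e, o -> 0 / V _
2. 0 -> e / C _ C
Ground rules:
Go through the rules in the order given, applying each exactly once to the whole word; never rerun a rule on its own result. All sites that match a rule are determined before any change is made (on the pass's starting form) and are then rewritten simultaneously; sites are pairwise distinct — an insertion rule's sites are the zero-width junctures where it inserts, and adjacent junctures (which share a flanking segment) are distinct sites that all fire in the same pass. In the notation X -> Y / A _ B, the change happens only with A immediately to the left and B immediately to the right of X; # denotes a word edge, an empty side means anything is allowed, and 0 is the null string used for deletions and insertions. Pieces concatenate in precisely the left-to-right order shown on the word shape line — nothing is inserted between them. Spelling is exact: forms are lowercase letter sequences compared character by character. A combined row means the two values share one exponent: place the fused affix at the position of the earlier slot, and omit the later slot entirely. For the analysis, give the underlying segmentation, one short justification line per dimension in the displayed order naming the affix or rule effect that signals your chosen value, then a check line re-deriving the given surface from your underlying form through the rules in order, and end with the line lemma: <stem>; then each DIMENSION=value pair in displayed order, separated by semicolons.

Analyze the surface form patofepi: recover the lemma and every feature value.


underlying: patof-pi-o-e-e
CLASS=ri - signalled by the affix -o
ASPECT=un - signalled by the affix -e
CASE=mi - signalled by the affix -e
MOD=un - signalled by the affix -pi
check: patofpioee -> patofpi -> patofepi
lemma: patof; CLASS=ri; ASPECT=un; CASE=mi; MOD=un


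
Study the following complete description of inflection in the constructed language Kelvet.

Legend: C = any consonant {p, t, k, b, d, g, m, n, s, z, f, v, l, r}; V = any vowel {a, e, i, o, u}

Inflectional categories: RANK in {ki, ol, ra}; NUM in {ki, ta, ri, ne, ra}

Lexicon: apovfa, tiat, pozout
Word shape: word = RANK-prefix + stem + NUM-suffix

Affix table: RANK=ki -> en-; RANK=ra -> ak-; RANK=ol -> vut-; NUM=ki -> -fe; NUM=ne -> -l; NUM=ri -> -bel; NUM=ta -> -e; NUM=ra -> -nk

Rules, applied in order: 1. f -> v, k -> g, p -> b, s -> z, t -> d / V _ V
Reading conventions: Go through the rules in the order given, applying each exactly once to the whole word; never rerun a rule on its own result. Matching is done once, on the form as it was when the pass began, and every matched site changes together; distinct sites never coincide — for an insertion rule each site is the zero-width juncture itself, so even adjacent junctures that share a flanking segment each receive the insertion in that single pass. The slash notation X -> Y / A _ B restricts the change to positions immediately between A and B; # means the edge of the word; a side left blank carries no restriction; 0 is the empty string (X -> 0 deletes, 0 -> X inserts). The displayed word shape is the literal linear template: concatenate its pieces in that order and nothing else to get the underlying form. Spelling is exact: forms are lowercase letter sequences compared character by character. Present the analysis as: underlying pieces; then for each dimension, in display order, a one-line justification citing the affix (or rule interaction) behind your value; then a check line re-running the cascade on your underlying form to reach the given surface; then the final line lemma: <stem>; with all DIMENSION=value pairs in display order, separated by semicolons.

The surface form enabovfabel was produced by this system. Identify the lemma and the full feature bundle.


underlying: en-apovfa-bel
RANK=ki - signalled by the affix en-
NUM=ri - signalled by the affix -bel
check: enapovfabel -> enabovfabel
lemma: apovfa; RANK=ki; NUM=ri


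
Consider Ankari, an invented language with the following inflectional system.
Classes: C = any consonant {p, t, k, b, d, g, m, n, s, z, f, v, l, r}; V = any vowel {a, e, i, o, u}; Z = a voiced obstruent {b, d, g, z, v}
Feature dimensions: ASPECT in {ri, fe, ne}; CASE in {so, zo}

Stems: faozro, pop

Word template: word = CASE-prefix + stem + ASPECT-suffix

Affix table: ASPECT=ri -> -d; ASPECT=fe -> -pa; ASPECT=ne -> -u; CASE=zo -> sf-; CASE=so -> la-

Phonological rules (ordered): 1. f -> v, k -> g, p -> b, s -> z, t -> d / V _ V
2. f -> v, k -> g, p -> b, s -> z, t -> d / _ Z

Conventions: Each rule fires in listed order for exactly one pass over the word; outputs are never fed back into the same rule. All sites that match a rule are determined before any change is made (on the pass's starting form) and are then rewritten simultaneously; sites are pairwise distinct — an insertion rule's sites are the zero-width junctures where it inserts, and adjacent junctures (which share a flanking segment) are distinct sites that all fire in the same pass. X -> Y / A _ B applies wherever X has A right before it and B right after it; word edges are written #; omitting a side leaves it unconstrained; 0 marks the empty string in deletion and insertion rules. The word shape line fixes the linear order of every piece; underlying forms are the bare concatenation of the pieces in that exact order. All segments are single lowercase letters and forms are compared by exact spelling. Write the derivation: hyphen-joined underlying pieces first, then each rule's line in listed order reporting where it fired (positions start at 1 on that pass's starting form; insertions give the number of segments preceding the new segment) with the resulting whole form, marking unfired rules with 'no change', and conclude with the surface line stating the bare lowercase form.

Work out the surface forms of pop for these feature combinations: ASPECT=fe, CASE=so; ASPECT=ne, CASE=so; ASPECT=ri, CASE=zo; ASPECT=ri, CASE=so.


cell ASPECT=fe, CASE=so:
underlying: la-pop-pa
1. f -> v, k -> g, p -> b, s -> z, t -> d / V _ V: fires at position(s) 3: laboppa
2. f -> v, k -> g, p -> b, s -> z, t -> d / _ Z: no change
surface: laboppa

cell ASPECT=ne, CASE=so:
underlying: la-pop-u
1. f -> v, k -> g, p -> b, s -> z, t -> d / V _ V: fires at position(s) 3, 5: labobu
2. f -> v, k -> g, p -> b, s -> z, t -> d / _ Z: no change
surface: labobu

cell ASPECT=ri, CASE=zo:
underlying: sf-pop-d
1. f -> v, k -> g, p -> b, s -> z, t -> d / V _ V: no change
2. f -> v, k -> g, p -> b, s -> z, t -> d / _ Z: fires at position(s) 5: sfpobd
surface: sfpobd

cell ASPECT=ri, CASE=so:
underlying: la-pop-d
1. f -> v, k -> g, p -> b, s -> z, t -> d / V _ V: fires at position(s) 3: labopd
2. f -> v, k -> g, p -> b, s -> z, t -> d / _ Z: fires at position(s) 5: labobd
surface: labobd


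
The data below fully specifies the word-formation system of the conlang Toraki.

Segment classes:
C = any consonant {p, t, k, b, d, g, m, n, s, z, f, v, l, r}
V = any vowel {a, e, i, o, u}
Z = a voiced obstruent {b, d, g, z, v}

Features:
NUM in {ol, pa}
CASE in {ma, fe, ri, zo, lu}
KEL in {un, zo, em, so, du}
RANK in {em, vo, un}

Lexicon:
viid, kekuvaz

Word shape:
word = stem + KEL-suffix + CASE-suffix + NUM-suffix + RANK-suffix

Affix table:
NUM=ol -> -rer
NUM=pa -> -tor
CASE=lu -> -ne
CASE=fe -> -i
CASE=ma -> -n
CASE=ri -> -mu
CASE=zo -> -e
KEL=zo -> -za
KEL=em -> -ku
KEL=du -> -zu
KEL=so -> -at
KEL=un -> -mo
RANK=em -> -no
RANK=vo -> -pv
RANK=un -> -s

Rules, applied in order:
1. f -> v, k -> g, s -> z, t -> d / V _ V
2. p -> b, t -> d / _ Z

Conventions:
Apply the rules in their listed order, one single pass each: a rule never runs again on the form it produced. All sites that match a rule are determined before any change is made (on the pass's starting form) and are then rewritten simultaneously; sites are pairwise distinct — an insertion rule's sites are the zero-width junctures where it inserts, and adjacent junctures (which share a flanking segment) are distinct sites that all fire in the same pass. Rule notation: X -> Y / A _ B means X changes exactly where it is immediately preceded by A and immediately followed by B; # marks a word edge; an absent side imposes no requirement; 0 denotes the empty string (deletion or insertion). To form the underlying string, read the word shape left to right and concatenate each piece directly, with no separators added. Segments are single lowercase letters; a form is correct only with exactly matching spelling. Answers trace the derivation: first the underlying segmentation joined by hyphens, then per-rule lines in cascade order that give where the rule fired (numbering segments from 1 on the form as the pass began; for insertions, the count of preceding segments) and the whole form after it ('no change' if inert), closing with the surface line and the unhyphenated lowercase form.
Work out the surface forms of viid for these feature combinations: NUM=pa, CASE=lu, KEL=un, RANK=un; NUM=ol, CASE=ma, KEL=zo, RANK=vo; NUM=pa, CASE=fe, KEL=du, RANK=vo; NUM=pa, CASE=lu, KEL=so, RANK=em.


cell NUM=pa, CASE=lu, KEL=un, RANK=un:
underlying: viid-mo-ne-tor-s
1. f -> v, k -> g, s -> z, t -> d / V _ V: fires at position(s) 9: viidmonedors
2. p -> b, t -> d / _ Z: no change
surface: viidmonedors

cell NUM=ol, CASE=ma, KEL=zo, RANK=vo:
underlying: viid-za-n-rer-pv
1. f -> v, k -> g, s -> z, t -> d / V _ V: no change
2. p -> b, t -> d / _ Z: fires at position(s) 11: viidzanrerbv
surface: viidzanrerbv

cell NUM=pa, CASE=fe, KEL=du, RANK=vo:
underlying: viid-zu-i-tor-pv
1. f -> v, k -> g, s -> z, t -> d / V _ V: fires at position(s) 8: viidzuidorpv
2. p -> b, t -> d / _ Z: fires at position(s) 11: viidzuidorbv
surface: viidzuidorbv

cell NUM=pa, CASE=lu, KEL=so, RANK=em:
underlying: viid-at-ne-tor-no
1. f -> v, k -> g, s -> z, t -> d / V _ V: fires at position(s) 9: viidatnedorno
2. p -> b, t -> d / _ Z: no change
surface: viidatnedorno


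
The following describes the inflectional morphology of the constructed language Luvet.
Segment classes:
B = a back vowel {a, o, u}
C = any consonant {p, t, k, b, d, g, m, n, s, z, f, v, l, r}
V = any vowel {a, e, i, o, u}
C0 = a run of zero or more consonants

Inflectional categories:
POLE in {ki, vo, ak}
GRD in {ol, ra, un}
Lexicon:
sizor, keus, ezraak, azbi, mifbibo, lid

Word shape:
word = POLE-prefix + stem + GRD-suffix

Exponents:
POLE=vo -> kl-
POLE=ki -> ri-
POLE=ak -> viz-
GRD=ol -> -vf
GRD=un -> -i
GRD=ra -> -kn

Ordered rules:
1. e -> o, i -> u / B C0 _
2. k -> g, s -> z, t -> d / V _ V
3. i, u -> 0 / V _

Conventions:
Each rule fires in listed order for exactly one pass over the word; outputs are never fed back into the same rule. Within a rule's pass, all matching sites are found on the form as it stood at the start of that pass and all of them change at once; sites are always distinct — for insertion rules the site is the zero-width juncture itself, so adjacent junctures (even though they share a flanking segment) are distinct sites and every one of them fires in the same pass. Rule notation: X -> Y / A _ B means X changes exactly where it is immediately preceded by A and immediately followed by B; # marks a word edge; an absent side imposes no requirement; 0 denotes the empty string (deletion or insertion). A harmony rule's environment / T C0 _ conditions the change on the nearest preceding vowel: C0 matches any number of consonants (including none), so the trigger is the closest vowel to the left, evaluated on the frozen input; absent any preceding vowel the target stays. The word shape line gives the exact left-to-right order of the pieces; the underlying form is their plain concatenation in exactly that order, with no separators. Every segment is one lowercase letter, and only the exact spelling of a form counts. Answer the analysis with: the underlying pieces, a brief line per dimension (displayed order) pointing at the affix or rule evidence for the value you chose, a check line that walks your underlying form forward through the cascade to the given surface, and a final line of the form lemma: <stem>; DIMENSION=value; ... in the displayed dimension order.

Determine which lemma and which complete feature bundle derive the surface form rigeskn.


underlying: ri-keus-kn
POLE=ki - signalled by the affix ri-
GRD=ra - signalled by the affix -kn
check: rikeuskn -> rikeuskn -> rigeuskn -> rigeskn
lemma: keus; POLE=ki; GRD=ra


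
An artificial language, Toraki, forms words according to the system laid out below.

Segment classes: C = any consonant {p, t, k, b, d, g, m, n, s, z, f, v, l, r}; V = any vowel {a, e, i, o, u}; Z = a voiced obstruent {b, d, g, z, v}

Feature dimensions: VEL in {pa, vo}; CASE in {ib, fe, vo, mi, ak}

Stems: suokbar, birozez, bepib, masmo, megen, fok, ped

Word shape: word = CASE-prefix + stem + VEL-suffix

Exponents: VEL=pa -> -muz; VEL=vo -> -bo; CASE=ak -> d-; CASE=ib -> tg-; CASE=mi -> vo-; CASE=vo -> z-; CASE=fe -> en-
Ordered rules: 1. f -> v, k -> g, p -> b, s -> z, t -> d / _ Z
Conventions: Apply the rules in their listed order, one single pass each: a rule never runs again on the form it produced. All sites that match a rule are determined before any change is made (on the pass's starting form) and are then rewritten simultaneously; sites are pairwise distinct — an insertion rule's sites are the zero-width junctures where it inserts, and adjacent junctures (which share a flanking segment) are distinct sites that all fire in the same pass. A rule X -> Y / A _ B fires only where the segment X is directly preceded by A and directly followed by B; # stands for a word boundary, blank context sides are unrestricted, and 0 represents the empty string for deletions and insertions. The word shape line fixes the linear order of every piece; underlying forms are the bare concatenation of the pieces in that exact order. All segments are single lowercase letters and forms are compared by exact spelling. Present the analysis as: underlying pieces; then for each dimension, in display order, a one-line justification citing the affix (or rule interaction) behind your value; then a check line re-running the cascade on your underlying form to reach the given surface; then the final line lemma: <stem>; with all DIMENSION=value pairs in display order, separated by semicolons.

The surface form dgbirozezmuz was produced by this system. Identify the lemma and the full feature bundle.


underlying: tg-birozez-muz
VEL=pa - signalled by the affix -muz
CASE=ib - signalled by the affix tg-
check: tgbirozezmuz -> dgbirozezmuz
lemma: birozez; VEL=pa; CASE=ib


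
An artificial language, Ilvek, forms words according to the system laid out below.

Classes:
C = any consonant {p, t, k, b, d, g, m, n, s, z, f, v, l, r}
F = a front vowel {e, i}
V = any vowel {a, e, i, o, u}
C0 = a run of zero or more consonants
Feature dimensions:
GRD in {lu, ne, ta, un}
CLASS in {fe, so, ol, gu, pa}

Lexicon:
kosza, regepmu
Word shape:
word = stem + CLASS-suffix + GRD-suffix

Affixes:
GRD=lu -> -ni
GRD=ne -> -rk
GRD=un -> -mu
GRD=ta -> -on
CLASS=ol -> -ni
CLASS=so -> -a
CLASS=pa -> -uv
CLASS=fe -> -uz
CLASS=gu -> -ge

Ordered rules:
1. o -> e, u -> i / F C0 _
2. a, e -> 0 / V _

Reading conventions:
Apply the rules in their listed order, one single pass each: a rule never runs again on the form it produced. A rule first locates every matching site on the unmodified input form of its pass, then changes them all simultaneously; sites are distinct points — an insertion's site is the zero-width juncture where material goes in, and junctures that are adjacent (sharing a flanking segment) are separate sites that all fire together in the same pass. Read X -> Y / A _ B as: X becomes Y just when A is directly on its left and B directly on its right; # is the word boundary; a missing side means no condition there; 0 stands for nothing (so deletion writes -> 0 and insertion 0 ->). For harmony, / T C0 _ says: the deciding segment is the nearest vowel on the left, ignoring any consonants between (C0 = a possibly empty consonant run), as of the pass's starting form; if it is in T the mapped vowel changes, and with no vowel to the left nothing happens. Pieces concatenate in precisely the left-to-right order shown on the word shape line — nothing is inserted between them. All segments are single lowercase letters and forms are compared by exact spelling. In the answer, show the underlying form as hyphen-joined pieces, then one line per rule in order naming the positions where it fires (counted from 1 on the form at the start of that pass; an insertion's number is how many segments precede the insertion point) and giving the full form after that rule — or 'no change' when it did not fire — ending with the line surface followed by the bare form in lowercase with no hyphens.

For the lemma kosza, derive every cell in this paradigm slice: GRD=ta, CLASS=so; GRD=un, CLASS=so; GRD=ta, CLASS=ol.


cell GRD=ta, CLASS=so:
underlying: kosza-a-on
1. o -> e, u -> i / F C0 _: no change
2. a, e -> 0 / V _: fires at position(s) 6: koszaon
surface: koszaon

cell GRD=un, CLASS=so:
underlying: kosza-a-mu
1. o -> e, u -> i / F C0 _: no change
2. a, e -> 0 / V _: fires at position(s) 6: koszamu
surface: koszamu

cell GRD=ta, CLASS=ol:
underlying: kosza-ni-on
1. o -> e, u -> i / F C0 _: fires at position(s) 8: koszanien
2. a, e -> 0 / V _: fires at position(s) 8: koszanin
surface: koszanin
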